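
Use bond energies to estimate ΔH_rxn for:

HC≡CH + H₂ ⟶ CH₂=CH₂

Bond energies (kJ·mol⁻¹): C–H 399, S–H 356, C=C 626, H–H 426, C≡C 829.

ΔH ≈ −169 kJ

Bonds broken (reactants):
  C≡C: 1 × 829 = 829
  C–H: 2 × 399 = 798
  H–H: 1 × 426 = 426
  Σ(broken) = 2053 kJ
Bonds formed (products):
  C–H: 4 × 399 = 1596
  C=C: 1 × 626 = 626
  Σ(formed) = 2222 kJ
ΔH = Σ(broken) − Σ(formed) = 2053 − 2222 = −169 kJ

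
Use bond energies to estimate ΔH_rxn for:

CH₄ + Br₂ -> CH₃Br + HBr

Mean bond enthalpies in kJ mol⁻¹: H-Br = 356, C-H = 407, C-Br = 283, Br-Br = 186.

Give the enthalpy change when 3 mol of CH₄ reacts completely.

Bonds broken (reactants):
  Br-Br: 1 × 186 = 186
  C-H: 4 × 407 = 1628
  Σ(broken) = 1814 kJ
Bonds formed (products):
  C-Br: 1 × 283 = 283
  C-H: 3 × 407 = 1221
  H-Br: 1 × 356 = 356
  Σ(formed) = 1860 kJ
ΔH = Σ(broken) − Σ(formed) = 1814 − 1860 = −46 kJ
For 3× the reaction as written: 3 × (−46) = −138 kJ

ΔH = −138 kJ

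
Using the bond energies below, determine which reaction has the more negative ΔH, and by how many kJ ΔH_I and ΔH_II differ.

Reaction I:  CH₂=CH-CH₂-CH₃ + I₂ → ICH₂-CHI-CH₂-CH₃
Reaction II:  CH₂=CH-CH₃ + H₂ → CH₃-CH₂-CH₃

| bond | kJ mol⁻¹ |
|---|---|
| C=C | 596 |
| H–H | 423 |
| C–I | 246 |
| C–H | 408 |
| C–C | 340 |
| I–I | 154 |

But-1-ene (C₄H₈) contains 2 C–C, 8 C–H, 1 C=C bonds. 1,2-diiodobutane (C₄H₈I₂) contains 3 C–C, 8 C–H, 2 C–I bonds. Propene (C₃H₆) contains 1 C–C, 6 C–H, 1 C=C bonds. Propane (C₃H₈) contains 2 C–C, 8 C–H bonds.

Reaction I:
  Bonds broken (reactants):
    C–C: 2 × 340 = 680
    C–H: 8 × 408 = 3264
    C=C: 1 × 596 = 596
    I–I: 1 × 154 = 154
    Σ(broken) = 4694 kJ
  Bonds formed (products):
    C–C: 3 × 340 = 1020
    C–H: 8 × 408 = 3264
    C–I: 2 × 246 = 492
    Σ(formed) = 4776 kJ
  ΔH_I = 4694 − 4776 = −82 kJ
Reaction II:
  Bonds broken (reactants):
    C–C: 1 × 340 = 340
    C–H: 6 × 408 = 2448
    C=C: 1 × 596 = 596
    H–H: 1 × 423 = 423
    Σ(broken) = 3807 kJ
  Bonds formed (products):
    C–C: 2 × 340 = 680
    C–H: 8 × 408 = 3264
    Σ(formed) = 3944 kJ
  ΔH_II = 3807 − 3944 = −137 kJ
ΔH_I − ΔH_II = +55 kJ, so reaction II has the more negative ΔH; |ΔH_I − ΔH_II| = 55 kJ.

Reaction II, by 55 kJ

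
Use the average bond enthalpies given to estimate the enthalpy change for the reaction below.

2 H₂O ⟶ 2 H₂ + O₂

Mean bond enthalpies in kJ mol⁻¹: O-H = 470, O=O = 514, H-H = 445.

ΔH ≈ +476 kJ

Bonds broken (reactants):
  O-H: 4 × 470 = 1880
  Σ(broken) = 1880 kJ
Bonds formed (products):
  H-H: 2 × 445 = 890
  O=O: 1 × 514 = 514
  Σ(formed) = 1404 kJ
ΔH = Σ(broken) − Σ(formed) = 1880 − 1404 = +476 kJ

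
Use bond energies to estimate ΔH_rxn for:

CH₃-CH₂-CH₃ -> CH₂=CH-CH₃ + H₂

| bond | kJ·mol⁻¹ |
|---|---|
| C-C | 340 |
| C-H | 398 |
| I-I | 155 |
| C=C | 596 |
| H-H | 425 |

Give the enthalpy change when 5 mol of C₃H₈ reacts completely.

Bonds broken (reactants):
  C-C: 2 × 340 = 680
  C-H: 8 × 398 = 3184
  Σ(broken) = 3864 kJ
Bonds formed (products):
  C-C: 1 × 340 = 340
  C-H: 6 × 398 = 2388
  C=C: 1 × 596 = 596
  H-H: 1 × 425 = 425
  Σ(formed) = 3749 kJ
ΔH = Σ(broken) − Σ(formed) = 3864 − 3749 = +115 kJ
For 5× the reaction as written: 5 × (+115) = +575 kJ

ΔH = +575 kJ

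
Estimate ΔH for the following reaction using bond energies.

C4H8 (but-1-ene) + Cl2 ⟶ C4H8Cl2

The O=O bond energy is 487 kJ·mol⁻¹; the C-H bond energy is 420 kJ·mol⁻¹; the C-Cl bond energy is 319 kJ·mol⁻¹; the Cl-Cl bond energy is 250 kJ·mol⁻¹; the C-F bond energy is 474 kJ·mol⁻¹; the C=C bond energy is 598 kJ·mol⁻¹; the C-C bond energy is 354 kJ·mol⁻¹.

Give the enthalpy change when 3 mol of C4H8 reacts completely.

Bonds broken (reactants):
  C-C: 2 × 354 = 708
  C-H: 8 × 420 = 3360
  C=C: 1 × 598 = 598
  Cl-Cl: 1 × 250 = 250
  Σ(broken) = 4916 kJ
Bonds formed (products):
  C-C: 3 × 354 = 1062
  C-Cl: 2 × 319 = 638
  C-H: 8 × 420 = 3360
  Σ(formed) = 5060 kJ
ΔH = Σ(broken) − Σ(formed) = 4916 − 5060 = −144 kJ
For 3× the reaction as written: 3 × (−144) = −432 kJ

ΔH = −432 kJ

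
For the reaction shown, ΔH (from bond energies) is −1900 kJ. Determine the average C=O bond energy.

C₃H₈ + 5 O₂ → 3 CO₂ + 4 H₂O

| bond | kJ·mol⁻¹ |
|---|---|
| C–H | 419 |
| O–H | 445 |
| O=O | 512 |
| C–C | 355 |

Let D be the C=O bond energy.
Σ(broken) = 2×355 + 8×419 + 5×512 = 6622
Σ(formed) = 6×D + 8×445 = 3560 + 6D
ΔH = Σ(broken) − Σ(formed) = (6622) − (3560 + 6D) = +3062 − 6D
Setting this equal to −1900 kJ gives 6D = 4962, so D = 827 kJ/mol.

D(C=O) ≈ 827 kJ/mol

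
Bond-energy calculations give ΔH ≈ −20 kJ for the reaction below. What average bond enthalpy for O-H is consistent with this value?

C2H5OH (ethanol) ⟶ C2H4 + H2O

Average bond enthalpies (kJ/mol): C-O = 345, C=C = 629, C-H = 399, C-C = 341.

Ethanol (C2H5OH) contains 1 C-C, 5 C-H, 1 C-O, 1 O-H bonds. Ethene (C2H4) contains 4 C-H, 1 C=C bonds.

Let D be the O-H bond energy.
Σ(broken) = 1×341 + 5×399 + 1×345 + 1×D = 2681 + D
Σ(formed) = 4×399 + 1×629 + 2×D = 2225 + 2D
ΔH = Σ(broken) − Σ(formed) = (2681 + D) − (2225 + 2D) = +456 − D
Setting this equal to −20 kJ gives D = 476 kJ/mol.

D(O-H) ≈ 476 kJ/mol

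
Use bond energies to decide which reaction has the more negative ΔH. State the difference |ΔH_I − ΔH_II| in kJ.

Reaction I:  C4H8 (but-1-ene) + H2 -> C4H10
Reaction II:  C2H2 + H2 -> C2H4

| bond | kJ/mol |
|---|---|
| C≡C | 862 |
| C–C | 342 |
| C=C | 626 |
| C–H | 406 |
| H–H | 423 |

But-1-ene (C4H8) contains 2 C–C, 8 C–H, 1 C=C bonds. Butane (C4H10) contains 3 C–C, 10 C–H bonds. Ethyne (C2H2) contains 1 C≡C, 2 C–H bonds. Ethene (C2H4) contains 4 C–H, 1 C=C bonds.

Reaction II, by 48 kJ

Reaction I:
  Bonds broken (reactants):
    C–C: 2 × 342 = 684
    C–H: 8 × 406 = 3248
    C=C: 1 × 626 = 626
    H–H: 1 × 423 = 423
    Σ(broken) = 4981 kJ
  Bonds formed (products):
    C–C: 3 × 342 = 1026
    C–H: 10 × 406 = 4060
    Σ(formed) = 5086 kJ
  ΔH_I = 4981 − 5086 = −105 kJ
Reaction II:
  Bonds broken (reactants):
    C≡C: 1 × 862 = 862
    C–H: 2 × 406 = 812
    H–H: 1 × 423 = 423
    Σ(broken) = 2097 kJ
  Bonds formed (products):
    C–H: 4 × 406 = 1624
    C=C: 1 × 626 = 626
    Σ(formed) = 2250 kJ
  ΔH_II = 2097 − 2250 = −153 kJ
ΔH_I − ΔH_II = +48 kJ, so reaction II has the more negative ΔH; |ΔH_I − ΔH_II| = 48 kJ.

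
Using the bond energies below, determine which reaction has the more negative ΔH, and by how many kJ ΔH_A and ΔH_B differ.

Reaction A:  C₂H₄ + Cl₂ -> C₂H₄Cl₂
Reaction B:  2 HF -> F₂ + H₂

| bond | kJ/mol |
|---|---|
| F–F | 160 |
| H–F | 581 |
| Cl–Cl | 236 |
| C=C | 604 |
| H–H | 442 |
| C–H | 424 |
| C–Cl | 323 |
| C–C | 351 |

Reaction A:
  Bonds broken (reactants):
    C–H: 4 × 424 = 1696
    C=C: 1 × 604 = 604
    Cl–Cl: 1 × 236 = 236
    Σ(broken) = 2536 kJ
  Bonds formed (products):
    C–C: 1 × 351 = 351
    C–Cl: 2 × 323 = 646
    C–H: 4 × 424 = 1696
    Σ(formed) = 2693 kJ
  ΔH_A = 2536 − 2693 = −157 kJ
Reaction B:
  Bonds broken (reactants):
    H–F: 2 × 581 = 1162
    Σ(broken) = 1162 kJ
  Bonds formed (products):
    F–F: 1 × 160 = 160
    H–H: 1 × 442 = 442
    Σ(formed) = 602 kJ
  ΔH_B = 1162 − 602 = +560 kJ
ΔH_A − ΔH_B = −717 kJ, so reaction A has the more negative ΔH; |ΔH_A − ΔH_B| = 717 kJ.

Reaction A, by 717 kJ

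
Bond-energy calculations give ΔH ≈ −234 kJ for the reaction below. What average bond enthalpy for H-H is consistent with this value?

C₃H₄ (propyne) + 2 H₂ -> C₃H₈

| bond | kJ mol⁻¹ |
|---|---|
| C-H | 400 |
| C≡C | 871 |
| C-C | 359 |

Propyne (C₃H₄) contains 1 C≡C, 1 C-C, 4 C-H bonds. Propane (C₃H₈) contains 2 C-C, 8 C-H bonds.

D(H-H) ≈ 427 kJ/mol

Let D be the H-H bond energy.
Σ(broken) = 1×871 + 1×359 + 4×400 + 2×D = 2830 + 2D
Σ(formed) = 2×359 + 8×400 = 3918
ΔH = Σ(broken) − Σ(formed) = (2830 + 2D) − (3918) = −1088 + 2D
Setting this equal to −234 kJ gives 2D = 854, so D = 427 kJ/mol.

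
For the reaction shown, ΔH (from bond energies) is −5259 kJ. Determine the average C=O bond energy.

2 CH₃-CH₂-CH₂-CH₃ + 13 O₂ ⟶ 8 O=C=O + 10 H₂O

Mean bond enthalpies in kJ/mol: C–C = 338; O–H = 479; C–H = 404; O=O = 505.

D(C=O) ≈ 772 kJ/mol

Let D be the C=O bond energy.
Σ(broken) = 6×338 + 20×404 + 13×505 = 16673
Σ(formed) = 16×D + 20×479 = 9580 + 16D
ΔH = Σ(broken) − Σ(formed) = (16673) − (9580 + 16D) = +7093 − 16D
Setting this equal to −5259 kJ gives 16D = 12352, so D = 772 kJ/mol.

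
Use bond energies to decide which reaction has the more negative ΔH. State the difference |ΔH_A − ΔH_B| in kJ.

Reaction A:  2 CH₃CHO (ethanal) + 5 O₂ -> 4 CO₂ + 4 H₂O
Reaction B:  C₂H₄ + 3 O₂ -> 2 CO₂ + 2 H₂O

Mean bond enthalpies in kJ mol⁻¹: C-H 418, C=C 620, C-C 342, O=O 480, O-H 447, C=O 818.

Reaction A, by 728 kJ

Reaction A:
  Bonds broken (reactants):
    C-C: 2 × 342 = 684
    C-H: 8 × 418 = 3344
    C=O: 2 × 818 = 1636
    O=O: 5 × 480 = 2400
    Σ(broken) = 8064 kJ
  Bonds formed (products):
    C=O: 8 × 818 = 6544
    O-H: 8 × 447 = 3576
    Σ(formed) = 10120 kJ
  ΔH_A = 8064 − 10120 = −2056 kJ
Reaction B:
  Bonds broken (reactants):
    C-H: 4 × 418 = 1672
    C=C: 1 × 620 = 620
    O=O: 3 × 480 = 1440
    Σ(broken) = 3732 kJ
  Bonds formed (products):
    C=O: 4 × 818 = 3272
    O-H: 4 × 447 = 1788
    Σ(formed) = 5060 kJ
  ΔH_B = 3732 − 5060 = −1328 kJ
ΔH_A − ΔH_B = −728 kJ, so reaction A has the more negative ΔH; |ΔH_A − ΔH_B| = 728 kJ.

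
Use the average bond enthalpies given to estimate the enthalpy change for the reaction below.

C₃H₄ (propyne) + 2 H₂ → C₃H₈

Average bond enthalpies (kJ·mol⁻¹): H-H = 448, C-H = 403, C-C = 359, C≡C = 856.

Bonds broken (reactants):
  C≡C: 1 × 856 = 856
  C-C: 1 × 359 = 359
  C-H: 4 × 403 = 1612
  H-H: 2 × 448 = 896
  Σ(broken) = 3723 kJ
Bonds formed (products):
  C-C: 2 × 359 = 718
  C-H: 8 × 403 = 3224
  Σ(formed) = 3942 kJ
ΔH = Σ(broken) − Σ(formed) = 3723 − 3942 = −219 kJ

ΔH ≈ −219 kJ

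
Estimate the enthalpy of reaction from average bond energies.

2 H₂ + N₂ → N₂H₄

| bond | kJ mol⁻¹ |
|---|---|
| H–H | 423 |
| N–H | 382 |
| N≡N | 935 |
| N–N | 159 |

Bonds broken (reactants):
  H–H: 2 × 423 = 846
  N≡N: 1 × 935 = 935
  Σ(broken) = 1781 kJ
Bonds formed (products):
  N–H: 4 × 382 = 1528
  N–N: 1 × 159 = 159
  Σ(formed) = 1687 kJ
ΔH = Σ(broken) − Σ(formed) = 1781 − 1687 = +94 kJ

ΔH ≈ +94 kJ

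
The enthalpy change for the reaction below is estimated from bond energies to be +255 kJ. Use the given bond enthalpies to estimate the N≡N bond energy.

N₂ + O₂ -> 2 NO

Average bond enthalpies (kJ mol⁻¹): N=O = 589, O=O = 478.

D(N≡N) ≈ 955 kJ/mol

Let D be the N≡N bond energy.
Σ(broken) = 1×D + 1×478 = 478 + D
Σ(formed) = 2×589 = 1178
ΔH = Σ(broken) − Σ(formed) = (478 + D) − (1178) = −700 + D
Setting this equal to +255 kJ gives D = 955 kJ/mol.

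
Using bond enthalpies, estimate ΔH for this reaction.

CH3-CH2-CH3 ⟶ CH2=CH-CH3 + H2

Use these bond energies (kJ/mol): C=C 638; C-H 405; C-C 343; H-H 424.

Bonds broken (reactants):
  C-C: 2 × 343 = 686
  C-H: 8 × 405 = 3240
  Σ(broken) = 3926 kJ
Bonds formed (products):
  C-C: 1 × 343 = 343
  C-H: 6 × 405 = 2430
  C=C: 1 × 638 = 638
  H-H: 1 × 424 = 424
  Σ(formed) = 3835 kJ
ΔH = Σ(broken) − Σ(formed) = 3926 − 3835 = +91 kJ

ΔH ≈ +91 kJ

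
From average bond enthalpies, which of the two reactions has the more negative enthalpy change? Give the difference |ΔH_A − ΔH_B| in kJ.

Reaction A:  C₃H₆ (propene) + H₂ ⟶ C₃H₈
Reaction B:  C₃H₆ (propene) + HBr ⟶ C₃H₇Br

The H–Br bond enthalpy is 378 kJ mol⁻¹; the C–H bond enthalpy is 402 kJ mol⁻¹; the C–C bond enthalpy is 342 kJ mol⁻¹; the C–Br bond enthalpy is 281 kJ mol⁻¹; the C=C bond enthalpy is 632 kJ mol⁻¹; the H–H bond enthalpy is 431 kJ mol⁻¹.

Reaction A, by 68 kJ

Reaction A:
  Bonds broken (reactants):
    C–C: 1 × 342 = 342
    C–H: 6 × 402 = 2412
    C=C: 1 × 632 = 632
    H–H: 1 × 431 = 431
    Σ(broken) = 3817 kJ
  Bonds formed (products):
    C–C: 2 × 342 = 684
    C–H: 8 × 402 = 3216
    Σ(formed) = 3900 kJ
  ΔH_A = 3817 − 3900 = −83 kJ
Reaction B:
  Bonds broken (reactants):
    C–C: 1 × 342 = 342
    C–H: 6 × 402 = 2412
    C=C: 1 × 632 = 632
    H–Br: 1 × 378 = 378
    Σ(broken) = 3764 kJ
  Bonds formed (products):
    C–Br: 1 × 281 = 281
    C–C: 2 × 342 = 684
    C–H: 7 × 402 = 2814
    Σ(formed) = 3779 kJ
  ΔH_B = 3764 − 3779 = −15 kJ
ΔH_A − ΔH_B = −68 kJ, so reaction A has the more negative ΔH; |ΔH_A − ΔH_B| = 68 kJ.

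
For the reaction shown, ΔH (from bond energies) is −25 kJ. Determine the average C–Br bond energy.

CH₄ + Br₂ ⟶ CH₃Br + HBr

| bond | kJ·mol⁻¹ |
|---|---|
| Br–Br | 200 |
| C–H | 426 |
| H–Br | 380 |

Let D be the C–Br bond energy.
Σ(broken) = 1×200 + 4×426 = 1904
Σ(formed) = 1×D + 3×426 + 1×380 = 1658 + D
ΔH = Σ(broken) − Σ(formed) = (1904) − (1658 + D) = +246 − D
Setting this equal to −25 kJ gives D = 271 kJ/mol.

D(C–Br) ≈ 271 kJ/mol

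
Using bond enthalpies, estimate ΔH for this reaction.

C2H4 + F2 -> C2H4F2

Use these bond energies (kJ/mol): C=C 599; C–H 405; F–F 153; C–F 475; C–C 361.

ΔH ≈ −559 kJ

Bonds broken (reactants):
  C–H: 4 × 405 = 1620
  C=C: 1 × 599 = 599
  F–F: 1 × 153 = 153
  Σ(broken) = 2372 kJ
Bonds formed (products):
  C–C: 1 × 361 = 361
  C–F: 2 × 475 = 950
  C–H: 4 × 405 = 1620
  Σ(formed) = 2931 kJ
ΔH = Σ(broken) − Σ(formed) = 2372 − 2931 = −559 kJ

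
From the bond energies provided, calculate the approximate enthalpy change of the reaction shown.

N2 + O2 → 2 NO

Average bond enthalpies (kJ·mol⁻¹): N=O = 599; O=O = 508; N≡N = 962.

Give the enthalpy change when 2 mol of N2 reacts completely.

Bonds broken (reactants):
  N≡N: 1 × 962 = 962
  O=O: 1 × 508 = 508
  Σ(broken) = 1470 kJ
Bonds formed (products):
  N=O: 2 × 599 = 1198
  Σ(formed) = 1198 kJ
ΔH = Σ(broken) − Σ(formed) = 1470 − 1198 = +272 kJ
For 2× the reaction as written: 2 × (+272) = +544 kJ

ΔH = +544 kJ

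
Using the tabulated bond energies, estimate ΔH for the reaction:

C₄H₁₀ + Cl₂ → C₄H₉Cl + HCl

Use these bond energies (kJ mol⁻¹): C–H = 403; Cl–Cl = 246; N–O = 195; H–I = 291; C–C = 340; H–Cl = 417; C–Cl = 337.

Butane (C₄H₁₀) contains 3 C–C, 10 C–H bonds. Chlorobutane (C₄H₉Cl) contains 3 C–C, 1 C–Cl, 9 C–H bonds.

Bonds broken (reactants):
  C–C: 3 × 340 = 1020
  C–H: 10 × 403 = 4030
  Cl–Cl: 1 × 246 = 246
  Σ(broken) = 5296 kJ
Bonds formed (products):
  C–C: 3 × 340 = 1020
  C–Cl: 1 × 337 = 337
  C–H: 9 × 403 = 3627
  H–Cl: 1 × 417 = 417
  Σ(formed) = 5401 kJ
ΔH = Σ(broken) − Σ(formed) = 5296 − 5401 = −105 kJ

ΔH ≈ −105 kJ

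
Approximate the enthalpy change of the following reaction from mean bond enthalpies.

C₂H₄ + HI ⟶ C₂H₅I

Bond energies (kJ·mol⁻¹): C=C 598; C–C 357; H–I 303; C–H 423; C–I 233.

ΔH ≈ −112 kJ

Bonds broken (reactants):
  C–H: 4 × 423 = 1692
  C=C: 1 × 598 = 598
  H–I: 1 × 303 = 303
  Σ(broken) = 2593 kJ
Bonds formed (products):
  C–C: 1 × 357 = 357
  C–H: 5 × 423 = 2115
  C–I: 1 × 233 = 233
  Σ(formed) = 2705 kJ
ΔH = Σ(broken) − Σ(formed) = 2593 − 2705 = −112 kJ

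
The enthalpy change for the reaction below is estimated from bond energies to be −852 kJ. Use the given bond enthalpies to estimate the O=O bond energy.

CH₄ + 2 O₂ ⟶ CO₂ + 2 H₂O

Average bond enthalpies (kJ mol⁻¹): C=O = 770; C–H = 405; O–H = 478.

D(O=O) ≈ 490 kJ/mol

Let D be the O=O bond energy.
Σ(broken) = 4×405 + 2×D = 1620 + 2D
Σ(formed) = 2×770 + 4×478 = 3452
ΔH = Σ(broken) − Σ(formed) = (1620 + 2D) − (3452) = −1832 + 2D
Setting this equal to −852 kJ gives 2D = 980, so D = 490 kJ/mol.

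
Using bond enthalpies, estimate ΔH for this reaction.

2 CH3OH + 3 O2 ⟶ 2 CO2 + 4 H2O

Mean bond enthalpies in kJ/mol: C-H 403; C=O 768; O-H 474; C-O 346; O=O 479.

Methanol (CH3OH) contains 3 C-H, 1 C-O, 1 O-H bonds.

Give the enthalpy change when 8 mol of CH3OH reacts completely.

ΔH = −5476 kJ

Bonds broken (reactants):
  C-H: 6 × 403 = 2418
  C-O: 2 × 346 = 692
  O-H: 2 × 474 = 948
  O=O: 3 × 479 = 1437
  Σ(broken) = 5495 kJ
Bonds formed (products):
  C=O: 4 × 768 = 3072
  O-H: 8 × 474 = 3792
  Σ(formed) = 6864 kJ
ΔH = Σ(broken) − Σ(formed) = 5495 − 6864 = −1369 kJ
For 4× the reaction as written: 4 × (−1369) = −5476 kJ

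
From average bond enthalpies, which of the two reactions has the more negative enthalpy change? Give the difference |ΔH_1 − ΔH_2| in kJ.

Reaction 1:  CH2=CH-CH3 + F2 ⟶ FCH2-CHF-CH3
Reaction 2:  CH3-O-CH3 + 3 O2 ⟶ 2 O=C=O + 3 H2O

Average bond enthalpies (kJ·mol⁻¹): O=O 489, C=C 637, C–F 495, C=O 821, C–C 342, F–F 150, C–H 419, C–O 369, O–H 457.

Reaction 2, by 762 kJ

Reaction 1:
  Bonds broken (reactants):
    C–C: 1 × 342 = 342
    C–H: 6 × 419 = 2514
    C=C: 1 × 637 = 637
    F–F: 1 × 150 = 150
    Σ(broken) = 3643 kJ
  Bonds formed (products):
    C–C: 2 × 342 = 684
    C–F: 2 × 495 = 990
    C–H: 6 × 419 = 2514
    Σ(formed) = 4188 kJ
  ΔH_1 = 3643 − 4188 = −545 kJ
Reaction 2:
  Bonds broken (reactants):
    C–H: 6 × 419 = 2514
    C–O: 2 × 369 = 738
    O=O: 3 × 489 = 1467
    Σ(broken) = 4719 kJ
  Bonds formed (products):
    C=O: 4 × 821 = 3284
    O–H: 6 × 457 = 2742
    Σ(formed) = 6026 kJ
  ΔH_2 = 4719 − 6026 = −1307 kJ
ΔH_1 − ΔH_2 = +762 kJ, so reaction 2 has the more negative ΔH; |ΔH_1 − ΔH_2| = 762 kJ.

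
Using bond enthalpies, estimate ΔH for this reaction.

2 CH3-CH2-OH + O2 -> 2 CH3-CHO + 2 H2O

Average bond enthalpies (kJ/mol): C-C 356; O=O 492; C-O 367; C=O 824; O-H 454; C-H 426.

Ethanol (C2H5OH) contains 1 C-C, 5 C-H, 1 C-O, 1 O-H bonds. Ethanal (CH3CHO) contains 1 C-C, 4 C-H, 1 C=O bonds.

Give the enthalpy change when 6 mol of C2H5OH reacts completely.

ΔH = −1434 kJ

Bonds broken (reactants):
  C-C: 2 × 356 = 712
  C-H: 10 × 426 = 4260
  C-O: 2 × 367 = 734
  O-H: 2 × 454 = 908
  O=O: 1 × 492 = 492
  Σ(broken) = 7106 kJ
Bonds formed (products):
  C-C: 2 × 356 = 712
  C-H: 8 × 426 = 3408
  C=O: 2 × 824 = 1648
  O-H: 4 × 454 = 1816
  Σ(formed) = 7584 kJ
ΔH = Σ(broken) − Σ(formed) = 7106 − 7584 = −478 kJ
For 3× the reaction as written: 3 × (−478) = −1434 kJ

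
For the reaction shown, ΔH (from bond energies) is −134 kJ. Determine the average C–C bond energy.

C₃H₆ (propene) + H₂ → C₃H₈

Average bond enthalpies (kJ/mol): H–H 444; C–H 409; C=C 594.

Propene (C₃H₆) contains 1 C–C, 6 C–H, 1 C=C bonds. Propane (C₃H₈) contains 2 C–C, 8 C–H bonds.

D(C–C) ≈ 354 kJ/mol

Let D be the C–C bond energy.
Σ(broken) = 1×D + 6×409 + 1×594 + 1×444 = 3492 + D
Σ(formed) = 2×D + 8×409 = 3272 + 2D
ΔH = Σ(broken) − Σ(formed) = (3492 + D) − (3272 + 2D) = +220 − D
Setting this equal to −134 kJ gives D = 354 kJ/mol.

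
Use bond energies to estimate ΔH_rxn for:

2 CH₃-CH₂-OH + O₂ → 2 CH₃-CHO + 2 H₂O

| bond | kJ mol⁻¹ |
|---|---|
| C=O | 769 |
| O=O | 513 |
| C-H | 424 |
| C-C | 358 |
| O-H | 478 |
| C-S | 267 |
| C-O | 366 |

Bonds broken (reactants):
  C-C: 2 × 358 = 716
  C-H: 10 × 424 = 4240
  C-O: 2 × 366 = 732
  O-H: 2 × 478 = 956
  O=O: 1 × 513 = 513
  Σ(broken) = 7157 kJ
Bonds formed (products):
  C-C: 2 × 358 = 716
  C-H: 8 × 424 = 3392
  C=O: 2 × 769 = 1538
  O-H: 4 × 478 = 1912
  Σ(formed) = 7558 kJ
ΔH = Σ(broken) − Σ(formed) = 7157 − 7558 = −401 kJ

ΔH ≈ −401 kJ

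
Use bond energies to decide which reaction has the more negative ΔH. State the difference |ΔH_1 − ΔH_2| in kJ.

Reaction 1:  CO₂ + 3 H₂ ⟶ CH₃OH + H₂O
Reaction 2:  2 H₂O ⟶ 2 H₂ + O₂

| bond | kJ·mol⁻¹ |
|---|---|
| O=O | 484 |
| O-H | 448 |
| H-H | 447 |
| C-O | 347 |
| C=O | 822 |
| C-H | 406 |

Reaction 1, by 338 kJ

Reaction 1:
  Bonds broken (reactants):
    C=O: 2 × 822 = 1644
    H-H: 3 × 447 = 1341
    Σ(broken) = 2985 kJ
  Bonds formed (products):
    C-H: 3 × 406 = 1218
    C-O: 1 × 347 = 347
    O-H: 3 × 448 = 1344
    Σ(formed) = 2909 kJ
  ΔH_1 = 2985 − 2909 = +76 kJ
Reaction 2:
  Bonds broken (reactants):
    O-H: 4 × 448 = 1792
    Σ(broken) = 1792 kJ
  Bonds formed (products):
    H-H: 2 × 447 = 894
    O=O: 1 × 484 = 484
    Σ(formed) = 1378 kJ
  ΔH_2 = 1792 − 1378 = +414 kJ
ΔH_1 − ΔH_2 = −338 kJ, so reaction 1 has the more negative ΔH; |ΔH_1 − ΔH_2| = 338 kJ.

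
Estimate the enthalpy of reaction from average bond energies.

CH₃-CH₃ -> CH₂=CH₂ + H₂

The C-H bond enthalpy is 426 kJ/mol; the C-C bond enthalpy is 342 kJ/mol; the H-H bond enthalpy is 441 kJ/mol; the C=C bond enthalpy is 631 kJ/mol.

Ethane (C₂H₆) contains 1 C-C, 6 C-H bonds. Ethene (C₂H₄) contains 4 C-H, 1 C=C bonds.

Bonds broken (reactants):
  C-C: 1 × 342 = 342
  C-H: 6 × 426 = 2556
  Σ(broken) = 2898 kJ
Bonds formed (products):
  C-H: 4 × 426 = 1704
  C=C: 1 × 631 = 631
  H-H: 1 × 441 = 441
  Σ(formed) = 2776 kJ
ΔH = Σ(broken) − Σ(formed) = 2898 − 2776 = +122 kJ

ΔH ≈ +122 kJ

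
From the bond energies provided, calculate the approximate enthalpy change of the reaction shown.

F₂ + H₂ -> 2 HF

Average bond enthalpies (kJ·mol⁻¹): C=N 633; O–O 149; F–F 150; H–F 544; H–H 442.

Bonds broken (reactants):
  F–F: 1 × 150 = 150
  H–H: 1 × 442 = 442
  Σ(broken) = 592 kJ
Bonds formed (products):
  H–F: 2 × 544 = 1088
  Σ(formed) = 1088 kJ
ΔH = Σ(broken) − Σ(formed) = 592 − 1088 = −496 kJ

ΔH ≈ −496 kJ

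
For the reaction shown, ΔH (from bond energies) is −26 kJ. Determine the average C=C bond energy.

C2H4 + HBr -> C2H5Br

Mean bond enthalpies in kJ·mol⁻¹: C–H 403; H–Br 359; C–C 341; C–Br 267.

D(C=C) ≈ 626 kJ/mol

Let D be the C=C bond energy.
Σ(broken) = 4×403 + 1×D + 1×359 = 1971 + D
Σ(formed) = 1×267 + 1×341 + 5×403 = 2623
ΔH = Σ(broken) − Σ(formed) = (1971 + D) − (2623) = −652 + D
Setting this equal to −26 kJ gives D = 626 kJ/mol.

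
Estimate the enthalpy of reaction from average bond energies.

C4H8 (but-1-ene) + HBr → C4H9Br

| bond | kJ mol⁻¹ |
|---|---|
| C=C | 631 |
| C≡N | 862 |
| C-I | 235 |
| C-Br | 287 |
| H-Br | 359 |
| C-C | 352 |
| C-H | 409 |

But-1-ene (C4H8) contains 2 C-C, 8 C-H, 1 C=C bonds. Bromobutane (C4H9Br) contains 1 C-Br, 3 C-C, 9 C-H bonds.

Bonds broken (reactants):
  C-C: 2 × 352 = 704
  C-H: 8 × 409 = 3272
  C=C: 1 × 631 = 631
  H-Br: 1 × 359 = 359
  Σ(broken) = 4966 kJ
Bonds formed (products):
  C-Br: 1 × 287 = 287
  C-C: 3 × 352 = 1056
  C-H: 9 × 409 = 3681
  Σ(formed) = 5024 kJ
ΔH = Σ(broken) − Σ(formed) = 4966 − 5024 = −58 kJ

ΔH ≈ −58 kJ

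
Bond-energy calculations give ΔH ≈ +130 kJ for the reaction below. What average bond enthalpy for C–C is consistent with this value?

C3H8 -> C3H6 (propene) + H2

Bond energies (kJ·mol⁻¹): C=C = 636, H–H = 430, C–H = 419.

D(C–C) ≈ 358 kJ/mol

Let D be the C–C bond energy.
Σ(broken) = 2×D + 8×419 = 3352 + 2D
Σ(formed) = 1×D + 6×419 + 1×636 + 1×430 = 3580 + D
ΔH = Σ(broken) − Σ(formed) = (3352 + 2D) − (3580 + D) = −228 + D
Setting this equal to +130 kJ gives D = 358 kJ/mol.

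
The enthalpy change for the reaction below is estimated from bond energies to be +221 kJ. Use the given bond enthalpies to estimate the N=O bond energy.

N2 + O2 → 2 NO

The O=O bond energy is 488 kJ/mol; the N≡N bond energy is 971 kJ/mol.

Let D be the N=O bond energy.
Σ(broken) = 1×971 + 1×488 = 1459
Σ(formed) = 2×D = 2D
ΔH = Σ(broken) − Σ(formed) = (1459) − (2D) = +1459 − 2D
Setting this equal to +221 kJ gives 2D = 1238, so D = 619 kJ/mol.

D(N=O) ≈ 619 kJ/mol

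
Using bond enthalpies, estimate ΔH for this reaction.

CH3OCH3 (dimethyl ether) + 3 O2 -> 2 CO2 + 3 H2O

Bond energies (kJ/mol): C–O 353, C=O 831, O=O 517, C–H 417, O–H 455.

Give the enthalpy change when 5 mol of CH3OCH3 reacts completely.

ΔH = −6475 kJ

Bonds broken (reactants):
  C–H: 6 × 417 = 2502
  C–O: 2 × 353 = 706
  O=O: 3 × 517 = 1551
  Σ(broken) = 4759 kJ
Bonds formed (products):
  C=O: 4 × 831 = 3324
  O–H: 6 × 455 = 2730
  Σ(formed) = 6054 kJ
ΔH = Σ(broken) − Σ(formed) = 4759 − 6054 = −1295 kJ
For 5× the reaction as written: 5 × (−1295) = −6475 kJ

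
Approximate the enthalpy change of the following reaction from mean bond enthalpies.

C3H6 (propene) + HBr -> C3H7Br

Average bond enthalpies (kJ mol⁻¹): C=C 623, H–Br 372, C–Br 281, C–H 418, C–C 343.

ΔH ≈ −47 kJ

Bonds broken (reactants):
  C–C: 1 × 343 = 343
  C–H: 6 × 418 = 2508
  C=C: 1 × 623 = 623
  H–Br: 1 × 372 = 372
  Σ(broken) = 3846 kJ
Bonds formed (products):
  C–Br: 1 × 281 = 281
  C–C: 2 × 343 = 686
  C–H: 7 × 418 = 2926
  Σ(formed) = 3893 kJ
ΔH = Σ(broken) − Σ(formed) = 3846 − 3893 = −47 kJ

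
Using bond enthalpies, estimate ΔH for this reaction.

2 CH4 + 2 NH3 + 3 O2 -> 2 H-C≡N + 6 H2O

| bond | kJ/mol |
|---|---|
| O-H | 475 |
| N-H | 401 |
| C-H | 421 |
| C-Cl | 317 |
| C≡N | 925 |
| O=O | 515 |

ΔH ≈ −1073 kJ

Bonds broken (reactants):
  C-H: 8 × 421 = 3368
  N-H: 6 × 401 = 2406
  O=O: 3 × 515 = 1545
  Σ(broken) = 7319 kJ
Bonds formed (products):
  C≡N: 2 × 925 = 1850
  C-H: 2 × 421 = 842
  O-H: 12 × 475 = 5700
  Σ(formed) = 8392 kJ
ΔH = Σ(broken) − Σ(formed) = 7319 − 8392 = −1073 kJ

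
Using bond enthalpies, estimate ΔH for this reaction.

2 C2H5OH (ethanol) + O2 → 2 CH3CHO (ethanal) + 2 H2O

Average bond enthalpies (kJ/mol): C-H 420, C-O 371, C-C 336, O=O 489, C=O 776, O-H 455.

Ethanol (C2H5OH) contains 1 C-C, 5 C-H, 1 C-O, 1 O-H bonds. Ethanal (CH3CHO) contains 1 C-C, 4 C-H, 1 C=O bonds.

Bonds broken (reactants):
  C-C: 2 × 336 = 672
  C-H: 10 × 420 = 4200
  C-O: 2 × 371 = 742
  O-H: 2 × 455 = 910
  O=O: 1 × 489 = 489
  Σ(broken) = 7013 kJ
Bonds formed (products):
  C-C: 2 × 336 = 672
  C-H: 8 × 420 = 3360
  C=O: 2 × 776 = 1552
  O-H: 4 × 455 = 1820
  Σ(formed) = 7404 kJ
ΔH = Σ(broken) − Σ(formed) = 7013 − 7404 = −391 kJ

ΔH ≈ −391 kJ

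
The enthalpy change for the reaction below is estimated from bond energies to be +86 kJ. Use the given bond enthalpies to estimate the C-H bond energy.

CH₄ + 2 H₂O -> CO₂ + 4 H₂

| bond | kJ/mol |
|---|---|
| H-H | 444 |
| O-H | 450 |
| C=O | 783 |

Let D be the C-H bond energy.
Σ(broken) = 4×D + 4×450 = 1800 + 4D
Σ(formed) = 2×783 + 4×444 = 3342
ΔH = Σ(broken) − Σ(formed) = (1800 + 4D) − (3342) = −1542 + 4D
Setting this equal to +86 kJ gives 4D = 1628, so D = 407 kJ/mol.

D(C-H) ≈ 407 kJ/mol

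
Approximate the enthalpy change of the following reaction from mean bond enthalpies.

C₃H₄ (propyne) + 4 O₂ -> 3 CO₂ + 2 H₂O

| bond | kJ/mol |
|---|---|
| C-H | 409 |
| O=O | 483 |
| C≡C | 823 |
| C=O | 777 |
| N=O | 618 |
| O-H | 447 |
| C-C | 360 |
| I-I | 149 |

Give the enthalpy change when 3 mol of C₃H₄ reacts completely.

Bonds broken (reactants):
  C≡C: 1 × 823 = 823
  C-C: 1 × 360 = 360
  C-H: 4 × 409 = 1636
  O=O: 4 × 483 = 1932
  Σ(broken) = 4751 kJ
Bonds formed (products):
  C=O: 6 × 777 = 4662
  O-H: 4 × 447 = 1788
  Σ(formed) = 6450 kJ
ΔH = Σ(broken) − Σ(formed) = 4751 − 6450 = −1699 kJ
For 3× the reaction as written: 3 × (−1699) = −5097 kJ

ΔH = −5097 kJ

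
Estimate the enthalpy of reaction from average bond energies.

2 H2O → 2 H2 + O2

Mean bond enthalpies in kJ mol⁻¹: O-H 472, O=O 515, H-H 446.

Bonds broken (reactants):
  O-H: 4 × 472 = 1888
  Σ(broken) = 1888 kJ
Bonds formed (products):
  H-H: 2 × 446 = 892
  O=O: 1 × 515 = 515
  Σ(formed) = 1407 kJ
ΔH = Σ(broken) − Σ(formed) = 1888 − 1407 = +481 kJ

ΔH ≈ +481 kJ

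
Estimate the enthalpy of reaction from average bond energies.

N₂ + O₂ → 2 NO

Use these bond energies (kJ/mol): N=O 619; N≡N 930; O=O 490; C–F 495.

ΔH ≈ +182 kJ

Bonds broken (reactants):
  N≡N: 1 × 930 = 930
  O=O: 1 × 490 = 490
  Σ(broken) = 1420 kJ
Bonds formed (products):
  N=O: 2 × 619 = 1238
  Σ(formed) = 1238 kJ
ΔH = Σ(broken) − Σ(formed) = 1420 − 1238 = +182 kJ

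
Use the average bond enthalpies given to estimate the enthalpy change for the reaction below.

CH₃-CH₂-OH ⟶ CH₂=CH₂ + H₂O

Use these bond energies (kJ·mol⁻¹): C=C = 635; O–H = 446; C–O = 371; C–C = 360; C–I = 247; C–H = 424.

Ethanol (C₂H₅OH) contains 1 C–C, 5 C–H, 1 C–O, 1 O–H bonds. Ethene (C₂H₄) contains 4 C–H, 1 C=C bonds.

Bonds broken (reactants):
  C–C: 1 × 360 = 360
  C–H: 5 × 424 = 2120
  C–O: 1 × 371 = 371
  O–H: 1 × 446 = 446
  Σ(broken) = 3297 kJ
Bonds formed (products):
  C–H: 4 × 424 = 1696
  C=C: 1 × 635 = 635
  O–H: 2 × 446 = 892
  Σ(formed) = 3223 kJ
ΔH = Σ(broken) − Σ(formed) = 3297 − 3223 = +74 kJ

ΔH ≈ +74 kJ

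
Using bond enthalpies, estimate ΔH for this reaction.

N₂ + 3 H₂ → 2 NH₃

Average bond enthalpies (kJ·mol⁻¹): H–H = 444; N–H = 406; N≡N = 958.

Bonds broken (reactants):
  H–H: 3 × 444 = 1332
  N≡N: 1 × 958 = 958
  Σ(broken) = 2290 kJ
Bonds formed (products):
  N–H: 6 × 406 = 2436
  Σ(formed) = 2436 kJ
ΔH = Σ(broken) − Σ(formed) = 2290 − 2436 = −146 kJ

ΔH ≈ −146 kJ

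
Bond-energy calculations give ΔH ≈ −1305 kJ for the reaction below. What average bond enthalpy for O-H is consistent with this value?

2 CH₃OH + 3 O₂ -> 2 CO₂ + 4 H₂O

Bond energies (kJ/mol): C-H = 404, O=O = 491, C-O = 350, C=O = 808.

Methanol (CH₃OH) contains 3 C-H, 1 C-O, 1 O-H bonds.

D(O-H) ≈ 445 kJ/mol

Let D be the O-H bond energy.
Σ(broken) = 6×404 + 2×350 + 2×D + 3×491 = 4597 + 2D
Σ(formed) = 4×808 + 8×D = 3232 + 8D
ΔH = Σ(broken) − Σ(formed) = (4597 + 2D) − (3232 + 8D) = +1365 − 6D
Setting this equal to −1305 kJ gives 6D = 2670, so D = 445 kJ/mol.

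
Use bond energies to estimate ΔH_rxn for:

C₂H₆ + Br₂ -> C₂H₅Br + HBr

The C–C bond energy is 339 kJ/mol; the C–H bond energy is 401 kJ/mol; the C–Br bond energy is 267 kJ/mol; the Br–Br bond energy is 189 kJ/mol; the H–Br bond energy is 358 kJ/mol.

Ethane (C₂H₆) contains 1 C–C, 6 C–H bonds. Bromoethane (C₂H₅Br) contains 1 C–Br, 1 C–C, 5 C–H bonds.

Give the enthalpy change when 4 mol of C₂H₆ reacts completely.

Bonds broken (reactants):
  Br–Br: 1 × 189 = 189
  C–C: 1 × 339 = 339
  C–H: 6 × 401 = 2406
  Σ(broken) = 2934 kJ
Bonds formed (products):
  C–Br: 1 × 267 = 267
  C–C: 1 × 339 = 339
  C–H: 5 × 401 = 2005
  H–Br: 1 × 358 = 358
  Σ(formed) = 2969 kJ
ΔH = Σ(broken) − Σ(formed) = 2934 − 2969 = −35 kJ
For 4× the reaction as written: 4 × (−35) = −140 kJ

ΔH = −140 kJ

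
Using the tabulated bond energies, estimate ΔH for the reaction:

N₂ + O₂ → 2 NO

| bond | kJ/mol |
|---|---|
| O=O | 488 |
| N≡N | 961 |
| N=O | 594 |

ΔH ≈ +261 kJ

Bonds broken (reactants):
  N≡N: 1 × 961 = 961
  O=O: 1 × 488 = 488
  Σ(broken) = 1449 kJ
Bonds formed (products):
  N=O: 2 × 594 = 1188
  Σ(formed) = 1188 kJ
ΔH = Σ(broken) − Σ(formed) = 1449 − 1188 = +261 kJ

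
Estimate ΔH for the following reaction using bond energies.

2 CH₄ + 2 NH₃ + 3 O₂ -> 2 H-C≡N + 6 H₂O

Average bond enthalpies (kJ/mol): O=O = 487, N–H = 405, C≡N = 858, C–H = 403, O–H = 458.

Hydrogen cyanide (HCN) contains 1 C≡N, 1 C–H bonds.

Bonds broken (reactants):
  C–H: 8 × 403 = 3224
  N–H: 6 × 405 = 2430
  O=O: 3 × 487 = 1461
  Σ(broken) = 7115 kJ
Bonds formed (products):
  C≡N: 2 × 858 = 1716
  C–H: 2 × 403 = 806
  O–H: 12 × 458 = 5496
  Σ(formed) = 8018 kJ
ΔH = Σ(broken) − Σ(formed) = 7115 − 8018 = −903 kJ

ΔH ≈ −903 kJ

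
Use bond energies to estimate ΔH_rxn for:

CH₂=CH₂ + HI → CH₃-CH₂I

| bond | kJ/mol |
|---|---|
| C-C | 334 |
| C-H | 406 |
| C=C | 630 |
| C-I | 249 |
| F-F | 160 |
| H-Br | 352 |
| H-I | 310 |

Bonds broken (reactants):
  C-H: 4 × 406 = 1624
  C=C: 1 × 630 = 630
  H-I: 1 × 310 = 310
  Σ(broken) = 2564 kJ
Bonds formed (products):
  C-C: 1 × 334 = 334
  C-H: 5 × 406 = 2030
  C-I: 1 × 249 = 249
  Σ(formed) = 2613 kJ
ΔH = Σ(broken) − Σ(formed) = 2564 − 2613 = −49 kJ

ΔH ≈ −49 kJ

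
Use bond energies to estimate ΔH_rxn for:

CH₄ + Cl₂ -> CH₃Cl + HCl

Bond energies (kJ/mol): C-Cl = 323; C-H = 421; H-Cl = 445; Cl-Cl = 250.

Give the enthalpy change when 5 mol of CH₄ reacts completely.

Bonds broken (reactants):
  C-H: 4 × 421 = 1684
  Cl-Cl: 1 × 250 = 250
  Σ(broken) = 1934 kJ
Bonds formed (products):
  C-Cl: 1 × 323 = 323
  C-H: 3 × 421 = 1263
  H-Cl: 1 × 445 = 445
  Σ(formed) = 2031 kJ
ΔH = Σ(broken) − Σ(formed) = 1934 − 2031 = −97 kJ
For 5× the reaction as written: 5 × (−97) = −485 kJ

ΔH = −485 kJ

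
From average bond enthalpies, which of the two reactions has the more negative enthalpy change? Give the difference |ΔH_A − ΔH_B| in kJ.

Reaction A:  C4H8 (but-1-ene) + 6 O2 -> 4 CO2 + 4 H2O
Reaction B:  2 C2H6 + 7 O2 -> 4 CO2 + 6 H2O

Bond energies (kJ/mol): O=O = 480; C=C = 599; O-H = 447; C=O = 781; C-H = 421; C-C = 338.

Reaction B, by 223 kJ

Reaction A:
  Bonds broken (reactants):
    C-C: 2 × 338 = 676
    C-H: 8 × 421 = 3368
    C=C: 1 × 599 = 599
    O=O: 6 × 480 = 2880
    Σ(broken) = 7523 kJ
  Bonds formed (products):
    C=O: 8 × 781 = 6248
    O-H: 8 × 447 = 3576
    Σ(formed) = 9824 kJ
  ΔH_A = 7523 − 9824 = −2301 kJ
Reaction B:
  Bonds broken (reactants):
    C-C: 2 × 338 = 676
    C-H: 12 × 421 = 5052
    O=O: 7 × 480 = 3360
    Σ(broken) = 9088 kJ
  Bonds formed (products):
    C=O: 8 × 781 = 6248
    O-H: 12 × 447 = 5364
    Σ(formed) = 11612 kJ
  ΔH_B = 9088 − 11612 = −2524 kJ
ΔH_A − ΔH_B = +223 kJ, so reaction B has the more negative ΔH; |ΔH_A − ΔH_B| = 223 kJ.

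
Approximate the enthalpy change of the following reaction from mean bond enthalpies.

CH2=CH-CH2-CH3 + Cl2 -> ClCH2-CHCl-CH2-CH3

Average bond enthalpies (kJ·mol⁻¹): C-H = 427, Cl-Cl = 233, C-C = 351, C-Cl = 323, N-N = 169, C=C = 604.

Bonds broken (reactants):
  C-C: 2 × 351 = 702
  C-H: 8 × 427 = 3416
  C=C: 1 × 604 = 604
  Cl-Cl: 1 × 233 = 233
  Σ(broken) = 4955 kJ
Bonds formed (products):
  C-C: 3 × 351 = 1053
  C-Cl: 2 × 323 = 646
  C-H: 8 × 427 = 3416
  Σ(formed) = 5115 kJ
ΔH = Σ(broken) − Σ(formed) = 4955 − 5115 = −160 kJ

ΔH ≈ −160 kJ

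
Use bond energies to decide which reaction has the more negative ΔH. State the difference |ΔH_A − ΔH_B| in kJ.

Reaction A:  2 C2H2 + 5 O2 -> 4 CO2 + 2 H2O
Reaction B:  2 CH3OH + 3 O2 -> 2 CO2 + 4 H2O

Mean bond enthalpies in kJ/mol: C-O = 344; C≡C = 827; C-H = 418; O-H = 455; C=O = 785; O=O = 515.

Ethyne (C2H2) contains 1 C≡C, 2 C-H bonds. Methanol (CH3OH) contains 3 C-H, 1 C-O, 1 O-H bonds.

Reaction A, by 1070 kJ

Reaction A:
  Bonds broken (reactants):
    C≡C: 2 × 827 = 1654
    C-H: 4 × 418 = 1672
    O=O: 5 × 515 = 2575
    Σ(broken) = 5901 kJ
  Bonds formed (products):
    C=O: 8 × 785 = 6280
    O-H: 4 × 455 = 1820
    Σ(formed) = 8100 kJ
  ΔH_A = 5901 − 8100 = −2199 kJ
Reaction B:
  Bonds broken (reactants):
    C-H: 6 × 418 = 2508
    C-O: 2 × 344 = 688
    O-H: 2 × 455 = 910
    O=O: 3 × 515 = 1545
    Σ(broken) = 5651 kJ
  Bonds formed (products):
    C=O: 4 × 785 = 3140
    O-H: 8 × 455 = 3640
    Σ(formed) = 6780 kJ
  ΔH_B = 5651 − 6780 = −1129 kJ
ΔH_A − ΔH_B = −1070 kJ, so reaction A has the more negative ΔH; |ΔH_A − ΔH_B| = 1070 kJ.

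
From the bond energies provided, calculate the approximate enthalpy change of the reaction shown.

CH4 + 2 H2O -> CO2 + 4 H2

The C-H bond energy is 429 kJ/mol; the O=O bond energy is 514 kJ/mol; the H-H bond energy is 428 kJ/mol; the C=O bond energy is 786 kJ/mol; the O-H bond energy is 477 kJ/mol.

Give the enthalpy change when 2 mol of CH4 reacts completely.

Bonds broken (reactants):
  C-H: 4 × 429 = 1716
  O-H: 4 × 477 = 1908
  Σ(broken) = 3624 kJ
Bonds formed (products):
  C=O: 2 × 786 = 1572
  H-H: 4 × 428 = 1712
  Σ(formed) = 3284 kJ
ΔH = Σ(broken) − Σ(formed) = 3624 − 3284 = +340 kJ
For 2× the reaction as written: 2 × (+340) = +680 kJ

ΔH = +680 kJ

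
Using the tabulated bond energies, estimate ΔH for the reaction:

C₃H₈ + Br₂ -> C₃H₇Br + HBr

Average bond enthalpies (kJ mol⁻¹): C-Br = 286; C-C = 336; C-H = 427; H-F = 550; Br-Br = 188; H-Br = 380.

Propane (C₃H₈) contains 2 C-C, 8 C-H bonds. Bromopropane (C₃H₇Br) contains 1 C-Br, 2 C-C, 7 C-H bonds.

ΔH ≈ −51 kJ

Bonds broken (reactants):
  Br-Br: 1 × 188 = 188
  C-C: 2 × 336 = 672
  C-H: 8 × 427 = 3416
  Σ(broken) = 4276 kJ
Bonds formed (products):
  C-Br: 1 × 286 = 286
  C-C: 2 × 336 = 672
  C-H: 7 × 427 = 2989
  H-Br: 1 × 380 = 380
  Σ(formed) = 4327 kJ
ΔH = Σ(broken) − Σ(formed) = 4276 − 4327 = −51 kJ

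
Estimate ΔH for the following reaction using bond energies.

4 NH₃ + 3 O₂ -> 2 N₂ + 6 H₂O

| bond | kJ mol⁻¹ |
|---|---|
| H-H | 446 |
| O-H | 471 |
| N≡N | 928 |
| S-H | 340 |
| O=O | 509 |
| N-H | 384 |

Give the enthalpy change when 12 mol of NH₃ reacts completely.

Bonds broken (reactants):
  N-H: 12 × 384 = 4608
  O=O: 3 × 509 = 1527
  Σ(broken) = 6135 kJ
Bonds formed (products):
  N≡N: 2 × 928 = 1856
  O-H: 12 × 471 = 5652
  Σ(formed) = 7508 kJ
ΔH = Σ(broken) − Σ(formed) = 6135 − 7508 = −1373 kJ
For 3× the reaction as written: 3 × (−1373) = −4119 kJ

ΔH = −4119 kJ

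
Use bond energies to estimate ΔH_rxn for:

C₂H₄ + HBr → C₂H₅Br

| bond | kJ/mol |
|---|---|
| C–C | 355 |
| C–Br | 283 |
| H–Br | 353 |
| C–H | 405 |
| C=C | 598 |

ΔH ≈ −92 kJ

Bonds broken (reactants):
  C–H: 4 × 405 = 1620
  C=C: 1 × 598 = 598
  H–Br: 1 × 353 = 353
  Σ(broken) = 2571 kJ
Bonds formed (products):
  C–Br: 1 × 283 = 283
  C–C: 1 × 355 = 355
  C–H: 5 × 405 = 2025
  Σ(formed) = 2663 kJ
ΔH = Σ(broken) − Σ(formed) = 2571 − 2663 = −92 kJ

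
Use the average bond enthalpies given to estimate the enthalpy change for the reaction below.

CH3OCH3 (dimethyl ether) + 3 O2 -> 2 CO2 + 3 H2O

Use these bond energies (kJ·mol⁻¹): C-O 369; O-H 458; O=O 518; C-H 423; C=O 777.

ΔH ≈ −1026 kJ

Bonds broken (reactants):
  C-H: 6 × 423 = 2538
  C-O: 2 × 369 = 738
  O=O: 3 × 518 = 1554
  Σ(broken) = 4830 kJ
Bonds formed (products):
  C=O: 4 × 777 = 3108
  O-H: 6 × 458 = 2748
  Σ(formed) = 5856 kJ
ΔH = Σ(broken) − Σ(formed) = 4830 − 5856 = −1026 kJ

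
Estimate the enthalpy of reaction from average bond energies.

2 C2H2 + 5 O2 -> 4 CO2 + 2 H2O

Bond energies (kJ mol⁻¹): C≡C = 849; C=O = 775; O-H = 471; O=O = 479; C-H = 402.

ΔH ≈ −2383 kJ

Bonds broken (reactants):
  C≡C: 2 × 849 = 1698
  C-H: 4 × 402 = 1608
  O=O: 5 × 479 = 2395
  Σ(broken) = 5701 kJ
Bonds formed (products):
  C=O: 8 × 775 = 6200
  O-H: 4 × 471 = 1884
  Σ(formed) = 8084 kJ
ΔH = Σ(broken) − Σ(formed) = 5701 − 8084 = −2383 kJ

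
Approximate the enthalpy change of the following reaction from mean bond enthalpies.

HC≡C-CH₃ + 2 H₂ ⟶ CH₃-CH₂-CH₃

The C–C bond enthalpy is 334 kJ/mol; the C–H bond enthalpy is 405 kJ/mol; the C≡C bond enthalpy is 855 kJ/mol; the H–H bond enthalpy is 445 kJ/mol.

ΔH ≈ −209 kJ

Bonds broken (reactants):
  C≡C: 1 × 855 = 855
  C–C: 1 × 334 = 334
  C–H: 4 × 405 = 1620
  H–H: 2 × 445 = 890
  Σ(broken) = 3699 kJ
Bonds formed (products):
  C–C: 2 × 334 = 668
  C–H: 8 × 405 = 3240
  Σ(formed) = 3908 kJ
ΔH = Σ(broken) − Σ(formed) = 3699 − 3908 = −209 kJ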